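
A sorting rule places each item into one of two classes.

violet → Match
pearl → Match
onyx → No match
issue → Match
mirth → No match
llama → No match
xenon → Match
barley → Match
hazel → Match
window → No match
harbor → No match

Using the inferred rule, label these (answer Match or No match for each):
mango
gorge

No match, Match

A rule that fits every label: contains 'e' — true of each 'Match' example, false of each 'No match' one.
mango: no 'e' — fails this test, so No match. gorge: has 'e' — fits, so Match.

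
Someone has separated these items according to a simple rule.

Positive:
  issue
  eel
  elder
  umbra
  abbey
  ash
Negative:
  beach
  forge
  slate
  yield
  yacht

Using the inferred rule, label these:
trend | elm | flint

Negative, Positive, Negative

Checking candidate rules against both groups, what survives is: starts with a vowel.
trend: starts with 't' — doesn't match, so Negative. elm: starts with 'e' — matches, so Positive. flint: starts with 'f' — doesn't match, so Negative.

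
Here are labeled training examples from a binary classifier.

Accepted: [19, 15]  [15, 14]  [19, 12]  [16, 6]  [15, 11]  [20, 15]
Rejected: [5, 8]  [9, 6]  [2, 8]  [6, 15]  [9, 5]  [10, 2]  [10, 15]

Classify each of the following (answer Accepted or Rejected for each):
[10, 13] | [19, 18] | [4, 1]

Rejected, Accepted, Rejected

The common property of the 'Accepted' items is: first ≥ 11. No 'Rejected' item has it.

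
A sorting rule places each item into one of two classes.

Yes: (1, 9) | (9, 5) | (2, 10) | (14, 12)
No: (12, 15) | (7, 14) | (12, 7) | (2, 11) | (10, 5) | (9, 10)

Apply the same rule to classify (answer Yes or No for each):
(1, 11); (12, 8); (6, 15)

All 'Yes' examples share one property — sum is even — and every 'No' example lacks it.
(1, 11): 1+11 = 12 — satisfies this, so Yes. (12, 8): 12+8 = 20 — satisfies this, so Yes. (6, 15): 6+15 = 21 — does not satisfy this, so No.

Yes, Yes, No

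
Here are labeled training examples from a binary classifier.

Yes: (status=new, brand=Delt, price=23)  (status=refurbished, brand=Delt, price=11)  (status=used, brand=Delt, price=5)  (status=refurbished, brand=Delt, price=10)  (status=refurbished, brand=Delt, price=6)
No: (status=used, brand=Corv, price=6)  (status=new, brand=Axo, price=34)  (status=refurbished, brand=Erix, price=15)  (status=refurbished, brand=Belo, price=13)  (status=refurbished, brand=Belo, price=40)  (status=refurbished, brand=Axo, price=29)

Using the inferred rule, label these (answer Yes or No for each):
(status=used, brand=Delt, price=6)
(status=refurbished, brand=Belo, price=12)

Yes, No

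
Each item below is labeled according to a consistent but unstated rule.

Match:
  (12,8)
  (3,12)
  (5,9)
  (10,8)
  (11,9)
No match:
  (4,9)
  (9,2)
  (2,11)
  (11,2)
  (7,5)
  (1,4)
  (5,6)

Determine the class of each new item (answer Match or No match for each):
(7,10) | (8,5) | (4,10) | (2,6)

Match, No match, Match, No match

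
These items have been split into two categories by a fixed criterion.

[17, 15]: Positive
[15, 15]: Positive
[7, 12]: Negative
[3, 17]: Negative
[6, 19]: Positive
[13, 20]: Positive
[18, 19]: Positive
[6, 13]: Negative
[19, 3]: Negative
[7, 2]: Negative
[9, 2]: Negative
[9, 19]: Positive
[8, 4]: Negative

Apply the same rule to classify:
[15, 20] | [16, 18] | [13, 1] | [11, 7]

Positive, Positive, Negative, Negative

The rule appears to be: sum ≥ 25.
[15, 20] — 15+20 = 35, hence Positive. [16, 18] — 16+18 = 34, hence Positive. [13, 1] — 13+1 = 14, hence Negative. [11, 7] — 11+7 = 18, hence Negative.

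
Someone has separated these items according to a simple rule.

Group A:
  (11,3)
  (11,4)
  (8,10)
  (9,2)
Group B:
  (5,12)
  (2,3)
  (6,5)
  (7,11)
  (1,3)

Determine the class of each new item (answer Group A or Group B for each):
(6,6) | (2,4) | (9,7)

Group B, Group B, Group A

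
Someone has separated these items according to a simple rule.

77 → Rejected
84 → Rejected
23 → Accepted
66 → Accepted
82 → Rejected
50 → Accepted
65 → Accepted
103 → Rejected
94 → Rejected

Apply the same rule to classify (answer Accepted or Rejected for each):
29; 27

Accepted, Accepted

The pattern is that an item is 'Accepted' exactly when: at most 66.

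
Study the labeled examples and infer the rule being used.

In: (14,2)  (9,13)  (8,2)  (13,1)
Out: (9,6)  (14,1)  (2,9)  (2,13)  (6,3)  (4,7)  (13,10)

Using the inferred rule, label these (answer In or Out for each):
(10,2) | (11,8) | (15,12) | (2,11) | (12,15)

The rule appears to be: sum is even.

In, Out, Out, Out, Out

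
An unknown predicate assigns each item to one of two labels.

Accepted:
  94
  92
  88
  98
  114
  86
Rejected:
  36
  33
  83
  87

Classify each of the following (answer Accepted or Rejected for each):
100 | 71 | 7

One predicate separates the groups cleanly: even AND at least 83.

Accepted, Rejected, Rejected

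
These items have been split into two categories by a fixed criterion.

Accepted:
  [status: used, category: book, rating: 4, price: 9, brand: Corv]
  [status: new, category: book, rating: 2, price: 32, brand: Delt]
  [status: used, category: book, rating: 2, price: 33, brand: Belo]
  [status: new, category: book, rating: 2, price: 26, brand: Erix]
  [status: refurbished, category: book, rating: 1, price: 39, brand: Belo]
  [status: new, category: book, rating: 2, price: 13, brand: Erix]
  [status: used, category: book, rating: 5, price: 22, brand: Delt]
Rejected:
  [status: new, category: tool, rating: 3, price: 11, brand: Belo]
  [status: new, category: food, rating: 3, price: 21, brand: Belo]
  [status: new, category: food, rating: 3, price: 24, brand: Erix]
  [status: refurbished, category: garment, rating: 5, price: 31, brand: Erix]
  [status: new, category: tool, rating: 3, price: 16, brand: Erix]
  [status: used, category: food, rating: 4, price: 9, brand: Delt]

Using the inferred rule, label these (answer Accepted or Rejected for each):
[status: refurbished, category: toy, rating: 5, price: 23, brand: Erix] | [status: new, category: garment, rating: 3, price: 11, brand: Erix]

Rejected, Rejected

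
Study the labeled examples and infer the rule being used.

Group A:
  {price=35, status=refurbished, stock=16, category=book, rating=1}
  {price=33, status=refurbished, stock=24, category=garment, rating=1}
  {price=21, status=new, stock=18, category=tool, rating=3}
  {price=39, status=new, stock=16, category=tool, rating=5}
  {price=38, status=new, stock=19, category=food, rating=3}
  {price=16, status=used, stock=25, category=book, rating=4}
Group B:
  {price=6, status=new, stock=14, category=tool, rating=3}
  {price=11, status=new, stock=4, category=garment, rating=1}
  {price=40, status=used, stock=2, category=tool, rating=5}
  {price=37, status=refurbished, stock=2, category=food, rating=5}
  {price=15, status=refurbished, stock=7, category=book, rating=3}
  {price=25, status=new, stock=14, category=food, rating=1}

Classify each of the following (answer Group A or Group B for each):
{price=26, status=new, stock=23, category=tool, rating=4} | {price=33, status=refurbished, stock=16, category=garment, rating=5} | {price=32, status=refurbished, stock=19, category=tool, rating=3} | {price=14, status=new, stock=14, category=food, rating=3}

Group A, Group A, Group A, Group B

The common property of the 'Group A' items is: stock ≥ 16. No 'Group B' item has it.
{price=26, status=new, stock=23, category=tool, rating=4}: stock = 23 — fits, so Group A.
{price=33, status=refurbished, stock=16, category=garment, rating=5}: stock = 16 — fits, so Group A.
{price=32, status=refurbished, stock=19, category=tool, rating=3}: stock = 19 — fits, so Group A.
{price=14, status=new, stock=14, category=food, rating=3}: stock = 14 — does not pass, so Group B.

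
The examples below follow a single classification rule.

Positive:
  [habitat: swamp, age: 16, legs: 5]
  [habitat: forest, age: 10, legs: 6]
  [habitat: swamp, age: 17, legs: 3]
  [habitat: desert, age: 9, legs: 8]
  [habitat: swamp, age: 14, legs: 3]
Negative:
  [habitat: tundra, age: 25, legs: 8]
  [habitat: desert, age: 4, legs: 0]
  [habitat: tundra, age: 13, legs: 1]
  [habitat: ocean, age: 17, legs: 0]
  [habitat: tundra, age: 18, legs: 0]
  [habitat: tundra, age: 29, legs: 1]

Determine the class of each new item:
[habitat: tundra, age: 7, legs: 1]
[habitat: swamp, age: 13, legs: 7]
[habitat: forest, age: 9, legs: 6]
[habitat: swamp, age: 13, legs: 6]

Negative, Positive, Positive, Positive

One predicate separates the groups cleanly: age ≤ 17 AND legs ≥ 3.
[habitat: tundra, age: 7, legs: 1] — age = 7, legs = 1, hence Negative.
[habitat: swamp, age: 13, legs: 7] — age = 13, legs = 7, hence Positive.
[habitat: forest, age: 9, legs: 6] — age = 9, legs = 6, hence Positive.
[habitat: swamp, age: 13, legs: 6] — age = 13, legs = 6, hence Positive.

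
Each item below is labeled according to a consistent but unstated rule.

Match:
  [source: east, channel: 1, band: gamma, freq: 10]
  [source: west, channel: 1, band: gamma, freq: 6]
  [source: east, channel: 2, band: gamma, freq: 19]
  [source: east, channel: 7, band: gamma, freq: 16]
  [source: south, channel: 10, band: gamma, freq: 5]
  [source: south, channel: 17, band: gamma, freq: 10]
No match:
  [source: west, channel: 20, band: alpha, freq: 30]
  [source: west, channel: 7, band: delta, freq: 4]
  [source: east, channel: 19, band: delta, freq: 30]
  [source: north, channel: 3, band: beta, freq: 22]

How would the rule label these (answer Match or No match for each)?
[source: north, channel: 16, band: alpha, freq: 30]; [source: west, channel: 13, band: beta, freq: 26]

No match, No match

The distinguishing property — band is gamma — holds for all the 'Match' cases and none of the 'No match' cases.
[source: north, channel: 16, band: alpha, freq: 30]: band is alpha — doesn't qualify, so No match.
[source: west, channel: 13, band: beta, freq: 26]: band is beta — doesn't qualify, so No match.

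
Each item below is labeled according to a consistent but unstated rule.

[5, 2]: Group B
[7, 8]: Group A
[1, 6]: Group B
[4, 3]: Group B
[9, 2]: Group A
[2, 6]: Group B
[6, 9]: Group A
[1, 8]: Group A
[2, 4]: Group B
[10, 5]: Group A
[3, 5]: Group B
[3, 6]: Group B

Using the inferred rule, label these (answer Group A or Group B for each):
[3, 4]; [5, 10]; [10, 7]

Group B, Group A, Group A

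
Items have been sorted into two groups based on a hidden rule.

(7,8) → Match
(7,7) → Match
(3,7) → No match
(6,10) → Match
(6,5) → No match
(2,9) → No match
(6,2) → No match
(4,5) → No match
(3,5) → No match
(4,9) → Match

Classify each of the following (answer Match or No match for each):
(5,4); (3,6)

The common property of the 'Match' items is: sum ≥ 13. No 'No match' item has it.
(5,4) → 5+4 = 9 → No match.
(3,6) → 3+6 = 9 → No match.

No match, No match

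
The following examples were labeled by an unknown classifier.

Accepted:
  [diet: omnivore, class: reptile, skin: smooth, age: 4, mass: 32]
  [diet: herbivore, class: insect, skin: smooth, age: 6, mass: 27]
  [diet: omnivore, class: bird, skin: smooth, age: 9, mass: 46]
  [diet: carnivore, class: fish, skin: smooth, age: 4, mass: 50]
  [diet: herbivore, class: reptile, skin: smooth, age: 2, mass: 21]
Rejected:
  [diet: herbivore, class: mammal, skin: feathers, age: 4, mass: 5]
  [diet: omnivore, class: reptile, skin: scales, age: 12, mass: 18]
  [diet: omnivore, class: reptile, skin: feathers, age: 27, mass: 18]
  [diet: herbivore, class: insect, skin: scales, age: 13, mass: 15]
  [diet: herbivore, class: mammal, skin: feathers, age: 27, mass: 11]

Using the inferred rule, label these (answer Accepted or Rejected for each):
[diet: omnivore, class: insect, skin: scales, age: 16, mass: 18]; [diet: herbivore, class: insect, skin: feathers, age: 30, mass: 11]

The simplest hypothesis consistent with all the labels is: skin is smooth.

Rejected, Rejected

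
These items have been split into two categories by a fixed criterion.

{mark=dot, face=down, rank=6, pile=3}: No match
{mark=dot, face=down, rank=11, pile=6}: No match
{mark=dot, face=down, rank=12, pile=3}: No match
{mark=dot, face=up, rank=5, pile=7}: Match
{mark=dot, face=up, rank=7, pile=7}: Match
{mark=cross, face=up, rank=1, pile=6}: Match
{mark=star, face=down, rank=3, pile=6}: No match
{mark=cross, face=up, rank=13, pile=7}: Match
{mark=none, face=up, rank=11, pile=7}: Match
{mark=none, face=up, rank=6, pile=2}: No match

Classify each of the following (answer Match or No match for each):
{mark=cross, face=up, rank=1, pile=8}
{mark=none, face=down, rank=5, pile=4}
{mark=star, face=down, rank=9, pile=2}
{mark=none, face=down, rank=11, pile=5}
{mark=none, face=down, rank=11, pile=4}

Match, No match, No match, No match, No match

The distinguishing property — face is up AND pile ≥ 3 — holds for all the 'Match' cases and none of the 'No match' cases.
{mark=cross, face=up, rank=1, pile=8} → face is up, pile = 8 → Match.
{mark=none, face=down, rank=5, pile=4} → face is down, pile = 4 → No match.
{mark=star, face=down, rank=9, pile=2} → face is down, pile = 2 → No match.
{mark=none, face=down, rank=11, pile=5} → face is down, pile = 5 → No match.
{mark=none, face=down, rank=11, pile=4} → face is down, pile = 4 → No match.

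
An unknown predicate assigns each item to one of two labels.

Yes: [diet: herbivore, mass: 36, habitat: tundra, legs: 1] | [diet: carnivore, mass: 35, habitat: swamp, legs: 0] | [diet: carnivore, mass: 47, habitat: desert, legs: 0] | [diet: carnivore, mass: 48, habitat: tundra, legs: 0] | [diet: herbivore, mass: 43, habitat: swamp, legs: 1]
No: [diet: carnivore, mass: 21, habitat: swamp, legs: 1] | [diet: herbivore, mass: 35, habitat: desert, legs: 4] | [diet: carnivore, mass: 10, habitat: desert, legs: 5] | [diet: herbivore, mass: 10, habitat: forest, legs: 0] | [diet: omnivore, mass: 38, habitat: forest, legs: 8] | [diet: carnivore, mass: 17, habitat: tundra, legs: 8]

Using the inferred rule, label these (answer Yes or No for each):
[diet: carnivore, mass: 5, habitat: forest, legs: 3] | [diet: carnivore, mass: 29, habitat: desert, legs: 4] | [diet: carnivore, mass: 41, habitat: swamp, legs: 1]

No, No, Yes

The rule appears to be: mass ≥ 35 AND legs ≤ 1.
[diet: carnivore, mass: 5, habitat: forest, legs: 3]: mass = 5, legs = 3 — fails the rule, so No.
[diet: carnivore, mass: 29, habitat: desert, legs: 4]: mass = 29, legs = 4 — fails the rule, so No.
[diet: carnivore, mass: 41, habitat: swamp, legs: 1]: mass = 41, legs = 1 — fits, so Yes.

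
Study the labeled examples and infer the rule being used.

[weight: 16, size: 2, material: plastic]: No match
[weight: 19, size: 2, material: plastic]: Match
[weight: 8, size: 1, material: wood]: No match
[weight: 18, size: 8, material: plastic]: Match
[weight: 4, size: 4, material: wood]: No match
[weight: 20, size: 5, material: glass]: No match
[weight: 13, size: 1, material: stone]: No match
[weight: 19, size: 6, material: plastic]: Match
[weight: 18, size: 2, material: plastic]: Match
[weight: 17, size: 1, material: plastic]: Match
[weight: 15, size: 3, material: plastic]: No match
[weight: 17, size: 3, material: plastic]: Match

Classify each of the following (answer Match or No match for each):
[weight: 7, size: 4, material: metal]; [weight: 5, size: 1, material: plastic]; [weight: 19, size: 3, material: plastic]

The classifier is using: material is plastic AND weight ≥ 17.
[weight: 7, size: 4, material: metal] — material is metal, weight = 7, hence No match.
[weight: 5, size: 1, material: plastic] — material is plastic, weight = 5, hence No match.
[weight: 19, size: 3, material: plastic] — material is plastic, weight = 19, hence Match.

No match, No match, Match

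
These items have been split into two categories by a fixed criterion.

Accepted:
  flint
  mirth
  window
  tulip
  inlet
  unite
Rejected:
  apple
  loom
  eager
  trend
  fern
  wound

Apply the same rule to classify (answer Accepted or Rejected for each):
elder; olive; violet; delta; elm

Rejected, Accepted, Accepted, Rejected, Rejected

The common property of the 'Accepted' items is: contains 'i'. No 'Rejected' item has it.
elder: no 'i' — fails the rule, so Rejected. olive: has 'i' — matches, so Accepted. violet: has 'i' — matches, so Accepted. delta: no 'i' — fails the rule, so Rejected. elm: no 'i' — fails the rule, so Rejected.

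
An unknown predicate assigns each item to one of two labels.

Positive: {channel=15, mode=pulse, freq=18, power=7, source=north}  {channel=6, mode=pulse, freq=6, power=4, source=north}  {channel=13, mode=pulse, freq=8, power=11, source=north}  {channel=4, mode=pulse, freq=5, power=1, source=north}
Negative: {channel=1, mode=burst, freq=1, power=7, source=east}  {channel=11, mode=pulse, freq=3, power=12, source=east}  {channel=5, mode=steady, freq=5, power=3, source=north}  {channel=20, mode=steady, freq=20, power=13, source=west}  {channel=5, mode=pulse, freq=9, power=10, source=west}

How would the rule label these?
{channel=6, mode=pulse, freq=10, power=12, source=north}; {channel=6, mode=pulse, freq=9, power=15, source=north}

Positive, Positive

The pattern is that an item is 'Positive' exactly when: source is north AND mode is pulse.
{channel=6, mode=pulse, freq=10, power=12, source=north} → source is north, mode is pulse → Positive. {channel=6, mode=pulse, freq=9, power=15, source=north} → source is north, mode is pulse → Positive.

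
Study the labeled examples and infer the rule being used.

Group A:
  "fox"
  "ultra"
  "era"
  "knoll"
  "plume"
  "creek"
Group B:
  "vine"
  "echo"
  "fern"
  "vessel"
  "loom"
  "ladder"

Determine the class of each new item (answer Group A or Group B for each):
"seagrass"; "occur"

The common property of the 'Group A' items is: odd length. No 'Group B' item has it.
"seagrass" — length 8, hence Group B.
"occur" — length 5, hence Group A.

Group B, Group A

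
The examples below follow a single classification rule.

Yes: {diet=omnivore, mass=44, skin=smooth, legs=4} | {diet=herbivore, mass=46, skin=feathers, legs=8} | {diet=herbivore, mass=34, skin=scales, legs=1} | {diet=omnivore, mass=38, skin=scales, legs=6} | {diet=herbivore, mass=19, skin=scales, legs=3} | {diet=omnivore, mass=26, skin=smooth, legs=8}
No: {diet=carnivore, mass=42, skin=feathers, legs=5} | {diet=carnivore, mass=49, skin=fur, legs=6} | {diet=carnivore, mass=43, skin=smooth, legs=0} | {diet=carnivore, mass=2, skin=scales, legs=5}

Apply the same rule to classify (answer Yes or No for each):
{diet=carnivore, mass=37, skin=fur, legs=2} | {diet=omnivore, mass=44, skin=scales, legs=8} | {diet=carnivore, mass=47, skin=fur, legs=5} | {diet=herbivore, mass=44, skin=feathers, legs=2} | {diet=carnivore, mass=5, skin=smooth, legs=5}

No, Yes, No, Yes, No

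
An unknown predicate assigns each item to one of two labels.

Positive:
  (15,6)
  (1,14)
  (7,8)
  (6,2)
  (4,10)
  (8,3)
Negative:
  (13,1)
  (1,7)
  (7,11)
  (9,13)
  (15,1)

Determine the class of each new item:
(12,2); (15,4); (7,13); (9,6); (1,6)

All 'Positive' examples share one property — product is even — and every 'Negative' example lacks it.
Positive: (12,2), since 12·2 = 24.
Positive: (15,4), since 15·4 = 60.
Negative: (7,13), since 7·13 = 91.
Positive: (9,6), since 9·6 = 54.
Positive: (1,6), since 1·6 = 6.

Positive, Positive, Negative, Positive, Positive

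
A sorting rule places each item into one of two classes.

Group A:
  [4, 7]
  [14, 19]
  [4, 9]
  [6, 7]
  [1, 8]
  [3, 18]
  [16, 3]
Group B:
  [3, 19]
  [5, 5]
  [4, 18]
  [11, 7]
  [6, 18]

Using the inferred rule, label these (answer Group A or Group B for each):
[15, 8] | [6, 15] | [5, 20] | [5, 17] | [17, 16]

Group A, Group A, Group A, Group B, Group A

A rule that fits every label: sum is odd — true of each 'Group A' example, false of each 'Group B' one.
Group A: [15, 8], since 15+8 = 23.
Group A: [6, 15], since 6+15 = 21.
Group A: [5, 20], since 5+20 = 25.
Group B: [5, 17], since 5+17 = 22.
Group A: [17, 16], since 17+16 = 33.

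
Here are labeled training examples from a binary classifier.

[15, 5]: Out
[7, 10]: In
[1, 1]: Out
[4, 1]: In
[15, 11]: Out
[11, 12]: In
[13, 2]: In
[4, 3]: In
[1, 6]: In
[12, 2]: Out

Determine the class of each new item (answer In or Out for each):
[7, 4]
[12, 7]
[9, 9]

In, In, Out

A rule that fits every label: sum is odd — true of each 'In' example, false of each 'Out' one.
[7, 4] — 7+4 = 11, hence In. [12, 7] — 12+7 = 19, hence In. [9, 9] — 9+9 = 18, hence Out.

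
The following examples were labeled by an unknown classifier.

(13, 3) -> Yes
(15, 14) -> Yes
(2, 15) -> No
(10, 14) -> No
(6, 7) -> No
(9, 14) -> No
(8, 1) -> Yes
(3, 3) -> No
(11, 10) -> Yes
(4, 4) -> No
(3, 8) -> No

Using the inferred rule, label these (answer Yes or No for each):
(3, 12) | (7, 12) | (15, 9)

A rule that fits every label: first > second — true of each 'Yes' example, false of each 'No' one.
(3, 12): 3 < 12 — does not fit, so No. (7, 12): 7 < 12 — does not fit, so No. (15, 9): 15 > 9 — has this property, so Yes.

No, No, Yes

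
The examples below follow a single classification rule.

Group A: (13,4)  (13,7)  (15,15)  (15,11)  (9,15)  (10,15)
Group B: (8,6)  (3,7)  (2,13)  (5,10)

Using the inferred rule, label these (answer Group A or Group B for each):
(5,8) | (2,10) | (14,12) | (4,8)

All 'Group A' examples share one property — sum ≥ 17 — and every 'Group B' example lacks it.
(5,8): 5+8 = 13 — lacks this property, so Group B.
(2,10): 2+10 = 12 — lacks this property, so Group B.
(14,12): 14+12 = 26 — qualifies, so Group A.
(4,8): 4+8 = 12 — lacks this property, so Group B.

Group B, Group B, Group A, Group B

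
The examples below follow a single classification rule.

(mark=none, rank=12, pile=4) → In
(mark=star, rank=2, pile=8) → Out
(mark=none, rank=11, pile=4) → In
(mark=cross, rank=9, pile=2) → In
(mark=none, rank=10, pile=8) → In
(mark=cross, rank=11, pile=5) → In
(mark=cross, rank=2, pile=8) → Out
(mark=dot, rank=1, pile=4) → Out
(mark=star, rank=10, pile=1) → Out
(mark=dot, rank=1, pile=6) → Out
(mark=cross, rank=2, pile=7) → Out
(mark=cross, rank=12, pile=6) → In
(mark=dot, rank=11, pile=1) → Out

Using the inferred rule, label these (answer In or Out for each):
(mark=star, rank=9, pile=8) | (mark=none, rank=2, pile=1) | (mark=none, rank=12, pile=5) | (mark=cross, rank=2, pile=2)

The classifier is using: pile ≥ 2 AND rank ≥ 9.
(mark=star, rank=9, pile=8): pile = 8, rank = 9 — satisfies this, so In.
(mark=none, rank=2, pile=1): pile = 1, rank = 2 — doesn't qualify, so Out.
(mark=none, rank=12, pile=5): pile = 5, rank = 12 — satisfies this, so In.
(mark=cross, rank=2, pile=2): pile = 2, rank = 2 — doesn't qualify, so Out.

In, Out, In, Out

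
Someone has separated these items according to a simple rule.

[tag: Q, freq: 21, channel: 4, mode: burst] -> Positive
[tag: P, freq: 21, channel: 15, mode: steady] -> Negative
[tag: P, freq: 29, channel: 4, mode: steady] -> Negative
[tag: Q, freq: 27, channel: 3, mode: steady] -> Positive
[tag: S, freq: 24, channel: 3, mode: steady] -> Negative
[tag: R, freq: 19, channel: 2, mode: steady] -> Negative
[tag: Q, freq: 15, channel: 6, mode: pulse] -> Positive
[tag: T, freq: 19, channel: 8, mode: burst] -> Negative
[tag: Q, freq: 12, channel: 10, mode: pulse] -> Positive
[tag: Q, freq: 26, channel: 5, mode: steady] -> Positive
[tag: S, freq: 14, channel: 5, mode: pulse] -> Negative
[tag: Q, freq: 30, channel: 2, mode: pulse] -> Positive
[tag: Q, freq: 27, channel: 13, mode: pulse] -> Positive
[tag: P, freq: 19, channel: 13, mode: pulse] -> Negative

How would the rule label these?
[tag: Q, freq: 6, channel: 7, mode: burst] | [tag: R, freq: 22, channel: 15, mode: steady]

Positive, Negative

The common property of the 'Positive' items is: tag is Q. No 'Negative' item has it.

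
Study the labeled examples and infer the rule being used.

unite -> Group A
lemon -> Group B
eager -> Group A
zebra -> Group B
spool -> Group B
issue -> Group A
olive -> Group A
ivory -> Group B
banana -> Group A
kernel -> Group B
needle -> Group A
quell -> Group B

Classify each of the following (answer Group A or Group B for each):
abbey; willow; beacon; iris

Group B, Group B, Group A, Group B

Every 'Group A' example satisfies: has ≥ 3 vowels. None of the 'Group B' examples do.
abbey: 2 vowels — does not pass, so Group B.
willow: 2 vowels — does not pass, so Group B.
beacon: 3 vowels — has this property, so Group A.
iris: 2 vowels — does not pass, so Group B.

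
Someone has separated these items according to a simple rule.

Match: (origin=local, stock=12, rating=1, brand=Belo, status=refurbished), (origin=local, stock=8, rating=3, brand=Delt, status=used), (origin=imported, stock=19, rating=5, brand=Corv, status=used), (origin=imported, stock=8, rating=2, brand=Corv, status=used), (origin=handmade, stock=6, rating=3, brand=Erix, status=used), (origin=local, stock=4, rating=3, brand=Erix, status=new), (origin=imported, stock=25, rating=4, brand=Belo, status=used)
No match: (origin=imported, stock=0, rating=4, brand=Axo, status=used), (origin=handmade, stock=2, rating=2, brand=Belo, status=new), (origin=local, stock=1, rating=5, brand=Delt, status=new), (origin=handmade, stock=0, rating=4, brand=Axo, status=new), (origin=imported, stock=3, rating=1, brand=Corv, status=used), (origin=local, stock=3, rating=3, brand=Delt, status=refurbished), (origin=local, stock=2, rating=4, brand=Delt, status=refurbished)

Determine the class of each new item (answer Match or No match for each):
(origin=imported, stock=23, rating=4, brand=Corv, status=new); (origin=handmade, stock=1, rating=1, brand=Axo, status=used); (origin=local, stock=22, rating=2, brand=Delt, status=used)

All 'Match' examples share one property — stock ≥ 4 — and every 'No match' example lacks it.
(origin=imported, stock=23, rating=4, brand=Corv, status=new): Match (stock = 23).
(origin=handmade, stock=1, rating=1, brand=Axo, status=used): No match (stock = 1).
(origin=local, stock=22, rating=2, brand=Delt, status=used): Match (stock = 22).

Match, No match, Match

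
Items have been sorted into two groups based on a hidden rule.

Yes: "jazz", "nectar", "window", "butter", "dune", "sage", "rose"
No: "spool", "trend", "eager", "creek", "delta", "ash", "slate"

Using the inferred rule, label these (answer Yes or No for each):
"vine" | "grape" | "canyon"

Yes, No, Yes

The simplest hypothesis consistent with all the labels is: even length.
Yes: "vine", since length 4. No: "grape", since length 5. Yes: "canyon", since length 6.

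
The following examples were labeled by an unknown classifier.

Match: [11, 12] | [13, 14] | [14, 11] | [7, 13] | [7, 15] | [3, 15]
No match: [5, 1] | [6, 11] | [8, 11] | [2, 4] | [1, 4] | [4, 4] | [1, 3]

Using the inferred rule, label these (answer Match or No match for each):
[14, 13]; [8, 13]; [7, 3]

Match, Match, No match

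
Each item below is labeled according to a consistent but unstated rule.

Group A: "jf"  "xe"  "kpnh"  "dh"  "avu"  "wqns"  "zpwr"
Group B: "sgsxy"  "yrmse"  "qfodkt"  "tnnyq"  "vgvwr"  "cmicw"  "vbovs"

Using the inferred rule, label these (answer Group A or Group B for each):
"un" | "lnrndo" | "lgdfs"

The simplest hypothesis consistent with all the labels is: length ≤ 4.
"un": length 2 — meets the rule, so Group A. "lnrndo": length 6 — does not fit, so Group B. "lgdfs": length 5 — does not fit, so Group B.

Group A, Group B, Group B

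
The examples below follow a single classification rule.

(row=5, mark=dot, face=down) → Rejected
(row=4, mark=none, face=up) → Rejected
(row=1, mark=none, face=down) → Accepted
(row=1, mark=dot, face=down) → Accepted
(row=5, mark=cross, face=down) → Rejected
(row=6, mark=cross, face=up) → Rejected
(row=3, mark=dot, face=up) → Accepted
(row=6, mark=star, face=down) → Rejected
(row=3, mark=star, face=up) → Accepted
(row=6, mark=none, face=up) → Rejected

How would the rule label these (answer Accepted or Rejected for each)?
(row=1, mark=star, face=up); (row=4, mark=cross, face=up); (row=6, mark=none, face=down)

The classifier is using: row ≤ 3.
(row=1, mark=star, face=up): row = 1, checks out → Accepted. (row=4, mark=cross, face=up): row = 4, does not satisfy this → Rejected. (row=6, mark=none, face=down): row = 6, does not satisfy this → Rejected.

Accepted, Rejected, Rejected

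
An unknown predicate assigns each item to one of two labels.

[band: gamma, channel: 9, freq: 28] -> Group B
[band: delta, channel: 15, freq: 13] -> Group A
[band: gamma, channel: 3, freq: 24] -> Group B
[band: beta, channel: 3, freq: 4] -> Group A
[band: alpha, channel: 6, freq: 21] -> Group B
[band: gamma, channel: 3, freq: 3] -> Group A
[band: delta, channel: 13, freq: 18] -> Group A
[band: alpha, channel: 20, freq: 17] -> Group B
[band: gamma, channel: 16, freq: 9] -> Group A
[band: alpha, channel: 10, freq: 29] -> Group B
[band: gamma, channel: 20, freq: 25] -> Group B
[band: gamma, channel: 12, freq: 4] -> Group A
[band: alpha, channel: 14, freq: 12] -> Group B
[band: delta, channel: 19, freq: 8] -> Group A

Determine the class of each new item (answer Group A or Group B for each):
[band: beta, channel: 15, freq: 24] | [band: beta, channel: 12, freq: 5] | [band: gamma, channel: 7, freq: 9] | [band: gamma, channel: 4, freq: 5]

Group B, Group A, Group A, Group A

Every 'Group A' example satisfies: band is delta OR freq ≤ 9. None of the 'Group B' examples do.
[band: beta, channel: 15, freq: 24]: band is beta, freq = 24, fails this test → Group B. [band: beta, channel: 12, freq: 5]: band is beta, freq = 5, has this property → Group A. [band: gamma, channel: 7, freq: 9]: band is gamma, freq = 9, has this property → Group A. [band: gamma, channel: 4, freq: 5]: band is gamma, freq = 5, has this property → Group A.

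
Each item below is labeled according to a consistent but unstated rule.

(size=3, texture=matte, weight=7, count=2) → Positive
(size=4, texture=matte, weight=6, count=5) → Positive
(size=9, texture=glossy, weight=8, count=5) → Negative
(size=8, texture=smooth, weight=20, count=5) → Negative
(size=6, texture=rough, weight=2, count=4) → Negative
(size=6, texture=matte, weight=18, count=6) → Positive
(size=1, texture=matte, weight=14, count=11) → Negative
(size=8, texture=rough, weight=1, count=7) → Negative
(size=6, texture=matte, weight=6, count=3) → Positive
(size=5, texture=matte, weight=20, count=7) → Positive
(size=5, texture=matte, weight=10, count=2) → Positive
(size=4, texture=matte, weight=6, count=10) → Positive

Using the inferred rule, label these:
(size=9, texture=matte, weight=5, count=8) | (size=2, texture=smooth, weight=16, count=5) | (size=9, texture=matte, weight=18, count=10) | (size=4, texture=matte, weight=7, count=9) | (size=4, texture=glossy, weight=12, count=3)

Positive, Negative, Positive, Positive, Negative

The distinguishing property — texture is matte AND size ≥ 3 — holds for all the 'Positive' cases and none of the 'Negative' cases.
(size=9, texture=matte, weight=5, count=8): Positive (texture is matte, size = 9). (size=2, texture=smooth, weight=16, count=5): Negative (texture is smooth, size = 2). (size=9, texture=matte, weight=18, count=10): Positive (texture is matte, size = 9). (size=4, texture=matte, weight=7, count=9): Positive (texture is matte, size = 4). (size=4, texture=glossy, weight=12, count=3): Negative (texture is glossy, size = 4).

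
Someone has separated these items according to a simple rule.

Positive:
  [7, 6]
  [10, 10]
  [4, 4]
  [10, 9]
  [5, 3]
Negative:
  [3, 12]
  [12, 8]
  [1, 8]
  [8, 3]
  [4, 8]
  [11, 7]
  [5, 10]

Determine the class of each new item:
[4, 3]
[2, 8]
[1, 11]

A rule that fits every label: |first − second| ≤ 2 — true of each 'Positive' example, false of each 'Negative' one.

Positive, Negative, Negative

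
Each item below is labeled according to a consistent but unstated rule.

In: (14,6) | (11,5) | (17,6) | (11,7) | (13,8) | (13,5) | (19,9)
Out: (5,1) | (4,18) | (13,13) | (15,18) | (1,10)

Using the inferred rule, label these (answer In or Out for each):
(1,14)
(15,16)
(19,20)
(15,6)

Rule: first > second AND sum ≥ 11. This holds for each 'In' example and fails for each 'Out' one.
Out: (1,14), since 1 < 14, 1+14 = 15. Out: (15,16), since 15 < 16, 15+16 = 31. Out: (19,20), since 19 < 20, 19+20 = 39. In: (15,6), since 15 > 6, 15+6 = 21.

Out, Out, Out, In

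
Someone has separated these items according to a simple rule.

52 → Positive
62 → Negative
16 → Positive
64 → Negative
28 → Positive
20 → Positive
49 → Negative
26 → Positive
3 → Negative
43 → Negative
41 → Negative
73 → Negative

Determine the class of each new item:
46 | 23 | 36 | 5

All 'Positive' examples share one property — even AND at most 52 — and every 'Negative' example lacks it.

Positive, Negative, Positive, Negative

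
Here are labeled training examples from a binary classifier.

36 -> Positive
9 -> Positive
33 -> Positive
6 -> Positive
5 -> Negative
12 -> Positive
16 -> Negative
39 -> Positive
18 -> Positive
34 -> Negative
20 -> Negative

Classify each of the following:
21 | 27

The distinguishing property — multiple of 3 — holds for all the 'Positive' cases and none of the 'Negative' cases.
21: 21 = 3·7 — satisfies this, so Positive. 27: 27 = 3·9 — satisfies this, so Positive.

Positive, Positive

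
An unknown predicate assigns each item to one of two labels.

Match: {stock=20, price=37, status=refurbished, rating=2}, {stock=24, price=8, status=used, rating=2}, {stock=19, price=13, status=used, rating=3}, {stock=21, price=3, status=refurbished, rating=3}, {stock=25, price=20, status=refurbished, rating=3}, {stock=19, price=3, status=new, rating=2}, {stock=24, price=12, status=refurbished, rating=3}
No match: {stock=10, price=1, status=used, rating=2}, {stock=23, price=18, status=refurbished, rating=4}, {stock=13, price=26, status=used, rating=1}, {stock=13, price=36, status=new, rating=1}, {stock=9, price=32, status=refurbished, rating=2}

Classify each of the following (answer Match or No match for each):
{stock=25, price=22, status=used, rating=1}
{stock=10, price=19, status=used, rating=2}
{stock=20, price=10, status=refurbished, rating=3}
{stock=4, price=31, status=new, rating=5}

Match, No match, Match, No match

The rule appears to be: stock ≥ 19 AND rating ≤ 3.
{stock=25, price=22, status=used, rating=1}: Match (stock = 25, rating = 1).
{stock=10, price=19, status=used, rating=2}: No match (stock = 10, rating = 2).
{stock=20, price=10, status=refurbished, rating=3}: Match (stock = 20, rating = 3).
{stock=4, price=31, status=new, rating=5}: No match (stock = 4, rating = 5).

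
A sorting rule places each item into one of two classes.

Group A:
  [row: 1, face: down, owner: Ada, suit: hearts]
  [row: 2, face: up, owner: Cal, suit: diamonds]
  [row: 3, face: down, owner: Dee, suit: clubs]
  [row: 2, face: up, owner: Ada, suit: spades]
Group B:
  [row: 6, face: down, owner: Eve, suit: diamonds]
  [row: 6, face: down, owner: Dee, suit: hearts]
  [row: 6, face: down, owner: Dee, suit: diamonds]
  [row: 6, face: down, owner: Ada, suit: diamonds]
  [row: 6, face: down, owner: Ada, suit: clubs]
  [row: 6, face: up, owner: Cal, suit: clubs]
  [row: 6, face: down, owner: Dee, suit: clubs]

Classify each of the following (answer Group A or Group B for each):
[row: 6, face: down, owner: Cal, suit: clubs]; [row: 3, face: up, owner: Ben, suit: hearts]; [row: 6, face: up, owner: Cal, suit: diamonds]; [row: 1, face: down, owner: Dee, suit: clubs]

One predicate separates the groups cleanly: row ≤ 3.
[row: 6, face: down, owner: Cal, suit: clubs]: row = 6, does not satisfy this → Group B.
[row: 3, face: up, owner: Ben, suit: hearts]: row = 3, satisfies this → Group A.
[row: 6, face: up, owner: Cal, suit: diamonds]: row = 6, does not satisfy this → Group B.
[row: 1, face: down, owner: Dee, suit: clubs]: row = 1, satisfies this → Group A.

Group B, Group A, Group B, Group A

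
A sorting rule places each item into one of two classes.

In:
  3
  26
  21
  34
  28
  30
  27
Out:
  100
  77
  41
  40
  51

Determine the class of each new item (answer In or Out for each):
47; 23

The simplest hypothesis consistent with all the labels is: at most 34.
Out: 47, since 47 > 34.
In: 23, since 23 ≤ 34.

Out, In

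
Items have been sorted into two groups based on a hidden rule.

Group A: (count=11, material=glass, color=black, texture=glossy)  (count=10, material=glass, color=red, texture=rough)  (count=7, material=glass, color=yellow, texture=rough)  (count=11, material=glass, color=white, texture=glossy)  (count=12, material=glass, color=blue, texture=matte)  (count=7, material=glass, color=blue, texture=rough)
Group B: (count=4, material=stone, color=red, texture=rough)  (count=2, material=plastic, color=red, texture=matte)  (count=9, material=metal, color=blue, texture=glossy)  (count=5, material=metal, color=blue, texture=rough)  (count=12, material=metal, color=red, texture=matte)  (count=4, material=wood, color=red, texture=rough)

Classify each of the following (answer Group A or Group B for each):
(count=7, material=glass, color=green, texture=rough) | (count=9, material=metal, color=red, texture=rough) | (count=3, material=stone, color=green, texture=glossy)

Group A, Group B, Group B

Looking at the examples, the only property every 'Group A' case has and every 'Group B' case lacks is: material is glass.
(count=7, material=glass, color=green, texture=rough) — material is glass, hence Group A. (count=9, material=metal, color=red, texture=rough) — material is metal, hence Group B. (count=3, material=stone, color=green, texture=glossy) — material is stone, hence Group B.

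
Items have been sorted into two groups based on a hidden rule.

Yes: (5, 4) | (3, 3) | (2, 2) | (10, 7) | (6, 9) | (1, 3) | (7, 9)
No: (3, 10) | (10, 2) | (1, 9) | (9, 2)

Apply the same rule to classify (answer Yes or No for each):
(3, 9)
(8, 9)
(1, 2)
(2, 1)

No, Yes, Yes, Yes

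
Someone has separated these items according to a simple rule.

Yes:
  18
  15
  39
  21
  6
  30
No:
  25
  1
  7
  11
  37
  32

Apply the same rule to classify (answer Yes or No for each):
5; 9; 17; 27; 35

The rule appears to be: multiple of 3.
5: 5 = 3·1 + 2 — doesn't qualify, so No.
9: 9 = 3·3 — has this property, so Yes.
17: 17 = 3·5 + 2 — doesn't qualify, so No.
27: 27 = 3·9 — has this property, so Yes.
35: 35 = 3·11 + 2 — doesn't qualify, so No.

No, Yes, No, Yes, No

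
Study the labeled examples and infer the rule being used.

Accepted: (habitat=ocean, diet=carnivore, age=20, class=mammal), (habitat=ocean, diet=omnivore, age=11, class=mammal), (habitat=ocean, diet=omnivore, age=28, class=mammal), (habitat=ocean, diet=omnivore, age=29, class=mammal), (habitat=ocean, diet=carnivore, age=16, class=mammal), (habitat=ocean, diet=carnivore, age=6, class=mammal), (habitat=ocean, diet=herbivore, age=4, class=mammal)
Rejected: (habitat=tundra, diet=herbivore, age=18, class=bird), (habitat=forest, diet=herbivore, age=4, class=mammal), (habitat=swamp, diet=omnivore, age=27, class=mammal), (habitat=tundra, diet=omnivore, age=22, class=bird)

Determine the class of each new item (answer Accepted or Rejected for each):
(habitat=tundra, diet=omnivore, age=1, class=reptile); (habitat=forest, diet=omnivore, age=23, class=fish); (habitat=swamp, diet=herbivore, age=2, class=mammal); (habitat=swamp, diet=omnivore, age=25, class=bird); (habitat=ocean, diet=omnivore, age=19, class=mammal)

Rejected, Rejected, Rejected, Rejected, Accepted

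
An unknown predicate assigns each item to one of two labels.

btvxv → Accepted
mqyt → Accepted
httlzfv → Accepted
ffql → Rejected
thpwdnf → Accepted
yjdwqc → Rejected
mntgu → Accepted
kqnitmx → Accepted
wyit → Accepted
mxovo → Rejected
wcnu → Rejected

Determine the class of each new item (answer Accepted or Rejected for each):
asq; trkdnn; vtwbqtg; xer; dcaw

Rejected, Accepted, Accepted, Rejected, Rejected

The distinguishing property — contains 't' — holds for all the 'Accepted' cases and none of the 'Rejected' cases.
Rejected: asq, since no 't'.
Accepted: trkdnn, since has 't'.
Accepted: vtwbqtg, since has 't'.
Rejected: xer, since no 't'.
Rejected: dcaw, since no 't'.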